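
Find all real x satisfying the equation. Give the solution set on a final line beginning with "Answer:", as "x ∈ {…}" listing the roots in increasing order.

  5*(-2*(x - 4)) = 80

Step 1. [5*(-2*(x - 4)) = 80] leading coefficient 5: divide by 5, so div: -2*(x - 4) = 16.
Step 2. [-2*(x - 4) = 16] leading coefficient -2: divide by -2. So div: x - 4 = -8.
Step 3. [x - 4 = -8] add 4: x sits inside (… - 4), so sub: x = -4.

Answer: x ∈ {-4}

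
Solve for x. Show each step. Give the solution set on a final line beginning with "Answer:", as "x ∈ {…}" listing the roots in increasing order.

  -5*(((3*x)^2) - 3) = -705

Step 1. [-5*(((3*x)^2) - 3) = -705] leading coefficient -5: divide by -5. So div: ((3*x)^2) - 3 = 141.
Step 2. [((3*x)^2) - 3 = 141] peel the -3: add 3 from each side ⇒ sub: (3*x)^2 = 144.
Step 3. [(3*x)^2 = 144] 144 ≥ 0, LHS is (·)² — take ±√, so sqrt: 3*x = 12 or -12.
Step 4. [3*x = 12 or -12] leading coefficient 3: divide by 3, so div: x = 4 or -4.

Answer: x ∈ {-4, 4}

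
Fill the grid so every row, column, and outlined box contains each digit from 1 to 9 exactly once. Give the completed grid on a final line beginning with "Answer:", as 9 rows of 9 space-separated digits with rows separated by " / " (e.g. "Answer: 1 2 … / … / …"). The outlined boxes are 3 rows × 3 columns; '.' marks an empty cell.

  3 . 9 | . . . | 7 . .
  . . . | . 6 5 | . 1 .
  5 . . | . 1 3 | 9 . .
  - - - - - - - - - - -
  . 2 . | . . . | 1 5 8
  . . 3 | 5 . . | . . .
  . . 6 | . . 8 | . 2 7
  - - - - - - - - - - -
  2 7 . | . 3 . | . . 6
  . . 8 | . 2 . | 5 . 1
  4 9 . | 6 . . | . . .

Step 1. [r2c4∈{2,4,7,8,9}] in row 2, 9 fits only at r2c4 ⇒ r2c4=9.
Step 2. [r5c6∈{1,2,4,6,7,9}] 2 has one home in row 5: r5c6 ⇒ r5c6=2.
Step 3. [r1c6∈{4}] nothing but 4 survives at r1c6, so r1c6=4.
Step 4. [r1c5∈{8}] r1c5 is down to just 8, so r1c5=8.
Step 5. [r6c4∈{1,3,4}] box 5 places 1 nowhere but r6c4. So r6c4=1.
Step 6. [r3c4∈{2,7}] r3c4 is the only open cell in box 2 admitting 7, so r3c4=7.
Step 7. [r5c9∈{4,9}] r5c9 is the only open cell in col 9 admitting 9 ⇒ r5c9=9.
Step 8. [r7c4∈{4,8}] r7c4 is the only open cell in col 4 admitting 8, so r7c4=8.
Step 9. [r7c7∈{4}] only 4 remains possible at r7c7, so r7c7=4.
Step 10. [r5c8∈{4,6}] r5c8 is the only open cell in box 6 admitting 4. So r5c8=4.
Step 11. [r5c5∈{7}] only 7 remains possible at r5c5. So r5c5=7.
Step 12. [r5c1∈{1,8}] 1 has one home in col 1: r5c1. So r5c1=1.
Step 13. [r2c1∈{7,8}] across col 1, 8 lands solely at r2c1. So r2c1=8.
Step 14. [r2c2∈{4}] r2c2 has the single candidate 4 ⇒ r2c2=4.
Step 15. [r9c7∈{2,3,8}] col 7 places 8 nowhere but r9c7 ⇒ r9c7=8.
Step 16. [r2c7∈{2,3}] r2c7 is the only open cell in col 7 admitting 2, so r2c7=2.
Step 17. [r6c5∈{4,9}] r6c5 is the only open cell in row 6 admitting 4. So r6c5=4.
Step 18. [r3c2∈{6}] r3c2's peers cover all but 6, so r3c2=6.
Step 19. [r7c8∈{9}] r7c8 has the single candidate 9. So r7c8=9.
Step 20. [r7c6∈{1}] only 1 remains possible at r7c6, so r7c6=1.
Step 21. [r4c1∈{7,9}] col 1 places 7 nowhere but r4c1, so r4c1=7.
Step 22. [r9c6∈{7}] r9c6's peers cover all but 7, so r9c6=7.
Step 23. [r9c8∈{3}] only 3 remains possible at r9c8 ⇒ r9c8=3.
Step 24. [r9c3∈{1,5}] 1 has one home in row 9: r9c3 ⇒ r9c3=1.
Step 25. [r4c6∈{6,9}] r4c6 is the only open cell in row 4 admitting 6. So r4c6=6.
Step 26. [r6c1∈{9}] r6c1's peers cover all but 9, so r6c1=9.
Step 27. [r3c9∈{4}] only 4 remains possible at r3c9, so r3c9=4.
Step 28. [r1c4∈{2}] r1c4's peers cover all but 2 ⇒ r1c4=2.
Step 29. [r8c2∈{3}] r8c2 has the single candidate 3 ⇒ r8c2=3.
Step 30. [r8c4∈{4}] only 4 remains possible at r8c4. So r8c4=4.
Step 31. [r3c3∈{2}] r3c3 has the single candidate 2. So r3c3=2.
Step 32. [r4c4∈{3}] r4c4 is down to just 3, so r4c4=3.
Step 33. [r6c2∈{5}] nothing but 5 survives at r6c2. So r6c2=5.
Step 34. [r1c9∈{5}] r1c9 has the single candidate 5 ⇒ r1c9=5.
Step 35. [r4c3∈{4}] nothing but 4 survives at r4c3, so r4c3=4.
Step 36. [r5c7∈{6}] r5c7's peers cover all but 6, so r5c7=6.
Step 37. [r2c3∈{7}] r2c3 has the single candidate 7, so r2c3=7.
Step 38. [r5c2∈{8}] r5c2 has the single candidate 8. So r5c2=8.
Step 39. [r1c8∈{6}] nothing but 6 survives at r1c8. So r1c8=6.
Step 40. [r7c3∈{5}] only 5 remains possible at r7c3. So r7c3=5.
Step 41. [r8c8∈{7}] r8c8 has the single candidate 7, so r8c8=7.
Step 42. [r6c7∈{3}] only 3 remains possible at r6c7 ⇒ r6c7=3.
Step 43. [r1c2∈{1}] nothing but 1 survives at r1c2 ⇒ r1c2=1.
Step 44. [r9c9∈{2}] only 2 remains possible at r9c9 ⇒ r9c9=2.
Step 45. [r8c1∈{6}] r8c1 is down to just 6 ⇒ r8c1=6.
Step 46. [r3c8∈{8}] r3c8 has the single candidate 8. So r3c8=8.
Step 47. [r4c5∈{9}] r4c5's peers cover all but 9. So r4c5=9.
Step 48. [r2c9∈{3}] r2c9's peers cover all but 3 ⇒ r2c9=3.
Step 49. [r8c6∈{9}] r8c6's peers cover all but 9, so r8c6=9.
Step 50. [r9c5∈{5}] r9c5's peers cover all but 5. So r9c5=5.

Answer: 3 1 9 2 8 4 7 6 5 / 8 4 7 9 6 5 2 1 3 / 5 6 2 7 1 3 9 8 4 / 7 2 4 3 9 6 1 5 8 / 1 8 3 5 7 2 6 4 9 / 9 5 6 1 4 8 3 2 7 / 2 7 5 8 3 1 4 9 6 / 6 3 8 4 2 9 5 7 1 / 4 9 1 6 5 7 8 3 2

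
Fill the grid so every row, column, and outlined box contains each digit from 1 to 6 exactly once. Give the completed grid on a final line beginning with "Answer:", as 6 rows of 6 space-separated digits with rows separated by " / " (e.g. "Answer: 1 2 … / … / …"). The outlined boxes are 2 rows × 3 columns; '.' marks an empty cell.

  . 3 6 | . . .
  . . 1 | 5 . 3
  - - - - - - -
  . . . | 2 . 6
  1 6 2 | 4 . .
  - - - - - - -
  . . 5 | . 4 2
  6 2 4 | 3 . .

Step 1. [r3c5∈{1,3,5}] 1 has one home in row 3: r3c5, so r3c5=1.
Step 2. [r2c2∈{4}] r2c2 has the single candidate 4. So r2c2=4.
Step 3. [r6c6∈{1,5}] 1 has one home in row 6: r6c6 ⇒ r6c6=1.
Step 4. [r1c5∈{2}] nothing but 2 survives at r1c5. So r1c5=2.
Step 5. [r3c1∈{3,4,5}] 4 has one home in row 3: r3c1. So r3c1=4.
Step 6. [r6c5∈{5}] r6c5 is down to just 5 ⇒ r6c5=5.
Step 7. [r5c1∈{3}] only 3 remains possible at r5c1, so r5c1=3.
Step 8. [r1c6∈{4}] r1c6 is down to just 4. So r1c6=4.
Step 9. [r4c5∈{3}] r4c5 has the single candidate 3 ⇒ r4c5=3.
Step 10. [r5c4∈{6}] r5c4's peers cover all but 6 ⇒ r5c4=6.
Step 11. [r3c3∈{3}] r3c3 is down to just 3 ⇒ r3c3=3.
Step 12. [r3c2∈{5}] r3c2's peers cover all but 5. So r3c2=5.
Step 13. [r5c2∈{1}] r5c2 has the single candidate 1. So r5c2=1.
Step 14. [r2c5∈{6}] nothing but 6 survives at r2c5. So r2c5=6.
Step 15. [r1c4∈{1}] only 1 remains possible at r1c4, so r1c4=1.
Step 16. [r4c6∈{5}] r4c6 is down to just 5. So r4c6=5.
Step 17. [r1c1∈{5}] nothing but 5 survives at r1c1. So r1c1=5.
Step 18. [r2c1∈{2}] r2c1's peers cover all but 2. So r2c1=2.

Answer: 5 3 6 1 2 4 / 2 4 1 5 6 3 / 4 5 3 2 1 6 / 1 6 2 4 3 5 / 3 1 5 6 4 2 / 6 2 4 3 5 1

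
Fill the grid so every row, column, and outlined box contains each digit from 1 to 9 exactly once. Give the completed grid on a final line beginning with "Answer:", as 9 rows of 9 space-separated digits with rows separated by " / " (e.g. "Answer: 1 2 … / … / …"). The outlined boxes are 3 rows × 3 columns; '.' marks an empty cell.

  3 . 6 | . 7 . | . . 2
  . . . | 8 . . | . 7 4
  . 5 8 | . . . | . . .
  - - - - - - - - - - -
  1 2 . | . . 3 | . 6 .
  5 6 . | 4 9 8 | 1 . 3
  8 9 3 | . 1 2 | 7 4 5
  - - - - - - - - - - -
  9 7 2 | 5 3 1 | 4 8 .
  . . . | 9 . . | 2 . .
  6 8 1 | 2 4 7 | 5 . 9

Step 1. [r2c7∈{3,6,9}] r2c7 is the only open cell in row 2 admitting 3, so r2c7=3.
Step 2. [r3c7∈{6,9}] 6 has one home in col 7: r3c7 ⇒ r3c7=6.
Step 3. [r3c9∈{1}] r3c9's peers cover all but 1 ⇒ r3c9=1.
Step 4. [r8c6∈{6}] only 6 remains possible at r8c6. So r8c6=6.
Step 5. [r3c8∈{9}] r3c8 has the single candidate 9. So r3c8=9.
Step 6. [r8c1∈{4}] nothing but 4 survives at r8c1 ⇒ r8c1=4.
Step 7. [r1c6∈{4,5,9}] across row 1, 9 lands solely at r1c6 ⇒ r1c6=9.
Step 8. [r3c5∈{2}] only 2 remains possible at r3c5 ⇒ r3c5=2.
Step 9. [r9c8∈{3}] r9c8 has the single candidate 3. So r9c8=3.
Step 10. [r4c5∈{5}] only 5 remains possible at r4c5 ⇒ r4c5=5.
Step 11. [r4c3∈{4,7}] 4 has one home in row 4: r4c3, so r4c3=4.
Step 12. [r4c7∈{8,9}] r4c7 is the only open cell in row 4 admitting 9. So r4c7=9.
Step 13. [r2c2∈{1}] r2c2 is down to just 1, so r2c2=1.
Step 14. [r7c9∈{6}] r7c9 has the single candidate 6 ⇒ r7c9=6.
Step 15. [r3c6∈{4}] r3c6 is down to just 4 ⇒ r3c6=4.
Step 16. [r1c7∈{8}] r1c7 has the single candidate 8. So r1c7=8.
Step 17. [r8c2∈{3}] r8c2 is down to just 3. So r8c2=3.
Step 18. [r8c8∈{1}] nothing but 1 survives at r8c8, so r8c8=1.
Step 19. [r3c1∈{7}] r3c1 has the single candidate 7 ⇒ r3c1=7.
Step 20. [r2c5∈{6}] r2c5 has the single candidate 6, so r2c5=6.
Step 21. [r4c4∈{7}] r4c4 has the single candidate 7. So r4c4=7.
Step 22. [r5c3∈{7}] r5c3 is down to just 7, so r5c3=7.
Step 23. [r3c4∈{3}] only 3 remains possible at r3c4, so r3c4=3.
Step 24. [r8c5∈{8}] only 8 remains possible at r8c5. So r8c5=8.
Step 25. [r8c3∈{5}] nothing but 5 survives at r8c3. So r8c3=5.
Step 26. [r2c3∈{9}] r2c3 is down to just 9. So r2c3=9.
Step 27. [r1c8∈{5}] r1c8's peers cover all but 5. So r1c8=5.
Step 28. [r5c8∈{2}] nothing but 2 survives at r5c8. So r5c8=2.
Step 29. [r1c2∈{4}] only 4 remains possible at r1c2, so r1c2=4.
Step 30. [r4c9∈{8}] nothing but 8 survives at r4c9, so r4c9=8.
Step 31. [r2c6∈{5}] only 5 remains possible at r2c6 ⇒ r2c6=5.
Step 32. [r6c4∈{6}] only 6 remains possible at r6c4 ⇒ r6c4=6.
Step 33. [r2c1∈{2}] r2c1 has the single candidate 2, so r2c1=2.
Step 34. [r1c4∈{1}] nothing but 1 survives at r1c4 ⇒ r1c4=1.
Step 35. [r8c9∈{7}] r8c9's peers cover all but 7. So r8c9=7.

Answer: 3 4 6 1 7 9 8 5 2 / 2 1 9 8 6 5 3 7 4 / 7 5 8 3 2 4 6 9 1 / 1 2 4 7 5 3 9 6 8 / 5 6 7 4 9 8 1 2 3 / 8 9 3 6 1 2 7 4 5 / 9 7 2 5 3 1 4 8 6 / 4 3 5 9 8 6 2 1 7 / 6 8 1 2 4 7 5 3 9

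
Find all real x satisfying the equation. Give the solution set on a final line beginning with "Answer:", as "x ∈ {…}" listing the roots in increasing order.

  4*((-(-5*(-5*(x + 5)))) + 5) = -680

Step 1. [4*((-(-5*(-5*(x + 5)))) + 5) = -680] 4·(inner) — divide through by 4. So div: (-(-5*(-5*(x + 5)))) + 5 = -170.
Step 2. [(-(-5*(-5*(x + 5)))) + 5 = -170] +5 is outermost — subtract 5 both sides. So sub: -(-5*(-5*(x + 5))) = -175.
Step 3. [-(-5*(-5*(x + 5))) = -175] leading − — multiply by −1 ⇒ neg: -5*(-5*(x + 5)) = 175.
Step 4. [-5*(-5*(x + 5)) = 175] leading coefficient -5: divide by -5, so div: -5*(x + 5) = -35.
Step 5. [-5*(x + 5) = -35] leading coefficient -5: divide by -5. So div: x + 5 = 7.
Step 6. [x + 5 = 7] subtract 5: x sits inside (… + 5) ⇒ sub: x = 2.

Answer: x ∈ {2}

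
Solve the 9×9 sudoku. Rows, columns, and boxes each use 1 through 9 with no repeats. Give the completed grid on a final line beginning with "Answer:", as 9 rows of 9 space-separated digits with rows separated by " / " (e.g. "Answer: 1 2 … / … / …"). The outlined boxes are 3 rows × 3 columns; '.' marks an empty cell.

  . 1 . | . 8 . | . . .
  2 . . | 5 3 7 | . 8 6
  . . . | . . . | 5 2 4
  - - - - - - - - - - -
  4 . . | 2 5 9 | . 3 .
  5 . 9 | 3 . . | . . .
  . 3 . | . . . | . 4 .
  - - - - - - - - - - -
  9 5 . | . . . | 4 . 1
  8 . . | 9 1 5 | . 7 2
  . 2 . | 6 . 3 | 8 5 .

Step 1. [r7c3∈{3,6,7}] across row 7, 3 lands solely at r7c3. So r7c3=3.
Step 2. [r5c8∈{1,6}] in col 8, 1 fits only at r5c8. So r5c8=1.
Step 3. [r4c3∈{1,6,7,8}] row 4 places 1 nowhere but r4c3. So r4c3=1.
Step 4. [r1c9∈{3,7,9}] in col 9, 3 fits only at r1c9, so r1c9=3.
Step 5. [r1c7∈{7,9}] r1c7 is the only open cell in box 3 admitting 7. So r1c7=7.
Step 6. [r1c1∈{6}] only 6 remains possible at r1c1. So r1c1=6.
Step 7. [r6c1∈{7}] r6c1 has the single candidate 7, so r6c1=7.
Step 8. [r6c5∈{6}] r6c5 is down to just 6, so r6c5=6.
Step 9. [r2c3∈{4}] r2c3 is down to just 4 ⇒ r2c3=4.
Step 10. [r5c5∈{4,7}] r5c5 is the only open cell in box 5 admitting 7, so r5c5=7.
Step 11. [r5c9∈{8}] r5c9 has the single candidate 8, so r5c9=8.
Step 12. [r3c2∈{7,8,9}] 7 has one home in col 2: r3c2. So r3c2=7.
Step 13. [r5c2∈{6}] r5c2 is down to just 6 ⇒ r5c2=6.
Step 14. [r1c6∈{2,4}] across row 1, 2 lands solely at r1c6. So r1c6=2.
Step 15. [r3c4∈{1}] only 1 remains possible at r3c4 ⇒ r3c4=1.
Step 16. [r6c4∈{8}] r6c4 has the single candidate 8 ⇒ r6c4=8.
Step 17. [r8c3∈{6}] r8c3 is down to just 6. So r8c3=6.
Step 18. [r2c2∈{9}] nothing but 9 survives at r2c2. So r2c2=9.
Step 19. [r6c7∈{2,9}] r6c7 is the only open cell in col 7 admitting 9, so r6c7=9.
Step 20. [r2c7∈{1}] only 1 remains possible at r2c7 ⇒ r2c7=1.
Step 21. [r7c4∈{7}] only 7 remains possible at r7c4, so r7c4=7.
Step 22. [r4c7∈{6}] r4c7 has the single candidate 6, so r4c7=6.
Step 23. [r9c9∈{9}] r9c9's peers cover all but 9, so r9c9=9.
Step 24. [r3c3∈{8}] r3c3 has the single candidate 8. So r3c3=8.
Step 25. [r3c6∈{6}] r3c6 is down to just 6 ⇒ r3c6=6.
Step 26. [r1c3∈{5}] r1c3 has the single candidate 5 ⇒ r1c3=5.
Step 27. [r6c6∈{1}] r6c6 has the single candidate 1. So r6c6=1.
Step 28. [r9c5∈{4}] r9c5's peers cover all but 4 ⇒ r9c5=4.
Step 29. [r4c2∈{8}] r4c2 is down to just 8, so r4c2=8.
Step 30. [r7c6∈{8}] r7c6's peers cover all but 8. So r7c6=8.
Step 31. [r3c5∈{9}] nothing but 9 survives at r3c5 ⇒ r3c5=9.
Step 32. [r7c8∈{6}] nothing but 6 survives at r7c8 ⇒ r7c8=6.
Step 33. [r5c6∈{4}] nothing but 4 survives at r5c6. So r5c6=4.
Step 34. [r6c9∈{5}] r6c9 has the single candidate 5. So r6c9=5.
Step 35. [r1c8∈{9}] r1c8 has the single candidate 9, so r1c8=9.
Step 36. [r9c1∈{1}] r9c1 is down to just 1, so r9c1=1.
Step 37. [r4c9∈{7}] r4c9 has the single candidate 7, so r4c9=7.
Step 38. [r7c5∈{2}] r7c5's peers cover all but 2. So r7c5=2.
Step 39. [r6c3∈{2}] nothing but 2 survives at r6c3. So r6c3=2.
Step 40. [r3c1∈{3}] r3c1 has the single candidate 3 ⇒ r3c1=3.
Step 41. [r5c7∈{2}] r5c7's peers cover all but 2, so r5c7=2.
Step 42. [r8c2∈{4}] r8c2 has the single candidate 4. So r8c2=4.
Step 43. [r1c4∈{4}] r1c4's peers cover all but 4. So r1c4=4.
Step 44. [r9c3∈{7}] nothing but 7 survives at r9c3 ⇒ r9c3=7.
Step 45. [r8c7∈{3}] only 3 remains possible at r8c7, so r8c7=3.

Answer: 6 1 5 4 8 2 7 9 3 / 2 9 4 5 3 7 1 8 6 / 3 7 8 1 9 6 5 2 4 / 4 8 1 2 5 9 6 3 7 / 5 6 9 3 7 4 2 1 8 / 7 3 2 8 6 1 9 4 5 / 9 5 3 7 2 8 4 6 1 / 8 4 6 9 1 5 3 7 2 / 1 2 7 6 4 3 8 5 9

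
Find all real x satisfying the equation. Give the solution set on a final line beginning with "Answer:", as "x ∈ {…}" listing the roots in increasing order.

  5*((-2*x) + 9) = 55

Step 1. [5*((-2*x) + 9) = 55] LHS = 5·(…); ÷5 both sides. So div: (-2*x) + 9 = 11.
Step 2. [(-2*x) + 9 = 11] subtract 9: x sits inside (… + 9) ⇒ sub: -2*x = 2.
Step 3. [-2*x = 2] -2·(inner) — divide through by -2 ⇒ div: x = -1.

Answer: x ∈ {-1}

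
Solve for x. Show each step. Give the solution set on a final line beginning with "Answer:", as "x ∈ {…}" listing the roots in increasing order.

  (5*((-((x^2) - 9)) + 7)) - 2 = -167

Step 1. [(5*((-((x^2) - 9)) + 7)) - 2 = -167] 2 comes off first (add 2). So sub: 5*((-((x^2) - 9)) + 7) = -165.
Step 2. [5*((-((x^2) - 9)) + 7) = -165] divide by the outer 5. So div: (-((x^2) - 9)) + 7 = -33.
Step 3. [(-((x^2) - 9)) + 7 = -33] subtract 7: x sits inside (… + 7) ⇒ sub: -((x^2) - 9) = -40.
Step 4. [-((x^2) - 9) = -40] LHS negated; negate both sides, so neg: (x^2) - 9 = 40.
Step 5. [(x^2) - 9 = 40] the outer -9 inverts by adding 9. So sub: x^2 = 49.
Step 6. [x^2 = 49] LHS squared, RHS 49 ≥ 0: apply √ (±) ⇒ sqrt: x = 7 or -7.

Answer: x ∈ {-7, 7}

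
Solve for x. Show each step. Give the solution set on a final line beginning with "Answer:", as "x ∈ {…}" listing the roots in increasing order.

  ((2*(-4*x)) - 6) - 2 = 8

Step 1. [((2*(-4*x)) - 6) - 2 = 8] peel the -2: add 2 from each side. So sub: (2*(-4*x)) - 6 = 10.
Step 2. [(2*(-4*x)) - 6 = 10] peel the -6: add 6 from each side ⇒ sub: 2*(-4*x) = 16.
Step 3. [2*(-4*x) = 16] 2 out front; divide by 2, so div: -4*x = 8.
Step 4. [-4*x = 8] -4 out front; divide by -4 ⇒ div: x = -2.

Answer: x ∈ {-2}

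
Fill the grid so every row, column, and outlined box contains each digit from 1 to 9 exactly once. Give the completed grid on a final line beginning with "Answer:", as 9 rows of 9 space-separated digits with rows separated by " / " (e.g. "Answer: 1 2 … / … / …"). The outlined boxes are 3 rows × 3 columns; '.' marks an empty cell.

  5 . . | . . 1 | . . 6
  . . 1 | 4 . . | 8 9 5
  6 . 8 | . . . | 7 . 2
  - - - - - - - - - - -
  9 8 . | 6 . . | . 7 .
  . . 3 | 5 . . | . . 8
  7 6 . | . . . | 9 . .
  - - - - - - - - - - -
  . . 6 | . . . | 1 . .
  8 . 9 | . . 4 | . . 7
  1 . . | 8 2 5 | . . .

Step 1. [r8c5∈{1,3,6}] 6 has one home in box 8: r8c5 ⇒ r8c5=6.
Step 2. [r1c5∈{3,7,8,9}] r1c5 is the only open cell in row 1 admitting 8, so r1c5=8.
Step 3. [r3c8∈{1,3,4}] in row 3, 1 fits only at r3c8. So r3c8=1.
Step 4. [r3c2∈{3,4,9}] row 3 places 4 nowhere but r3c2, so r3c2=4.
Step 5. [r1c2∈{2,3,7,9}] col 2 places 9 nowhere but r1c2 ⇒ r1c2=9.
Step 6. [r7c8∈{2,3,4,5,8}] 8 has one home in row 7: r7c8, so r7c8=8.
Step 7. [r7c2∈{2,3,5,7}] r7c2 is the only open cell in row 7 admitting 5 ⇒ r7c2=5.
Step 8. [r7c1∈{2,3,4}] across row 7, 2 lands solely at r7c1, so r7c1=2.
Step 9. [r7c9∈{3,4,9}] row 7 places 4 nowhere but r7c9 ⇒ r7c9=4.
Step 10. [r8c2∈{3}] r8c2 is down to just 3 ⇒ r8c2=3.
Step 11. [r5c1∈{4}] r5c1 is down to just 4. So r5c1=4.
Step 12. [r2c6∈{2,3,6,7}] in row 2, 6 fits only at r2c6 ⇒ r2c6=6.
Step 13. [r1c4∈{2,3,7}] box 2 places 2 nowhere but r1c4 ⇒ r1c4=2.
Step 14. [r2c5∈{3,7}] r2c5 is the only open cell in box 2 admitting 7 ⇒ r2c5=7.
Step 15. [r7c4∈{3,7,9}] 7 has one home in col 4: r7c4 ⇒ r7c4=7.
Step 16. [r3c4∈{3,9}] r3c4 is the only open cell in col 4 admitting 9 ⇒ r3c4=9.
Step 17. [r6c4∈{1,3}] in col 4, 3 fits only at r6c4. So r6c4=3.
Step 18. [r4c6∈{2}] only 2 remains possible at r4c6 ⇒ r4c6=2.
Step 19. [r6c3∈{2,5}] r6c3 is the only open cell in col 3 admitting 2 ⇒ r6c3=2.
Step 20. [r6c8∈{4,5}] 5 has one home in row 6: r6c8 ⇒ r6c8=5.
Step 21. [r4c7∈{3,4}] across box 6, 4 lands solely at r4c7. So r4c7=4.
Step 22. [r4c5∈{1}] r4c5 has the single candidate 1. So r4c5=1.
Step 23. [r8c8∈{2}] r8c8 has the single candidate 2, so r8c8=2.
Step 24. [r5c5∈{9}] r5c5's peers cover all but 9 ⇒ r5c5=9.
Step 25. [r3c6∈{3}] only 3 remains possible at r3c6, so r3c6=3.
Step 26. [r1c7∈{3}] r1c7's peers cover all but 3 ⇒ r1c7=3.
Step 27. [r9c8∈{3,6}] col 8 places 3 nowhere but r9c8 ⇒ r9c8=3.
Step 28. [r5c8∈{6}] r5c8's peers cover all but 6, so r5c8=6.
Step 29. [r9c2∈{7}] nothing but 7 survives at r9c2 ⇒ r9c2=7.
Step 30. [r6c5∈{4}] r6c5 is down to just 4, so r6c5=4.
Step 31. [r3c5∈{5}] nothing but 5 survives at r3c5, so r3c5=5.
Step 32. [r2c2∈{2}] only 2 remains possible at r2c2, so r2c2=2.
Step 33. [r5c7∈{2}] r5c7's peers cover all but 2. So r5c7=2.
Step 34. [r9c7∈{6}] only 6 remains possible at r9c7, so r9c7=6.
Step 35. [r7c5∈{3}] r7c5's peers cover all but 3. So r7c5=3.
Step 36. [r6c6∈{8}] r6c6 has the single candidate 8 ⇒ r6c6=8.
Step 37. [r6c9∈{1}] r6c9 has the single candidate 1. So r6c9=1.
Step 38. [r1c8∈{4}] r1c8's peers cover all but 4 ⇒ r1c8=4.
Step 39. [r8c7∈{5}] only 5 remains possible at r8c7. So r8c7=5.
Step 40. [r4c3∈{5}] r4c3 has the single candidate 5. So r4c3=5.
Step 41. [r5c2∈{1}] r5c2's peers cover all but 1, so r5c2=1.
Step 42. [r2c1∈{3}] r2c1 is down to just 3. So r2c1=3.
Step 43. [r9c9∈{9}] only 9 remains possible at r9c9 ⇒ r9c9=9.
Step 44. [r7c6∈{9}] nothing but 9 survives at r7c6 ⇒ r7c6=9.
Step 45. [r4c9∈{3}] r4c9 has the single candidate 3 ⇒ r4c9=3.
Step 46. [r5c6∈{7}] r5c6 is down to just 7, so r5c6=7.
Step 47. [r1c3∈{7}] r1c3's peers cover all but 7 ⇒ r1c3=7.
Step 48. [r9c3∈{4}] r9c3 is down to just 4, so r9c3=4.
Step 49. [r8c4∈{1}] nothing but 1 survives at r8c4 ⇒ r8c4=1.

Answer: 5 9 7 2 8 1 3 4 6 / 3 2 1 4 7 6 8 9 5 / 6 4 8 9 5 3 7 1 2 / 9 8 5 6 1 2 4 7 3 / 4 1 3 5 9 7 2 6 8 / 7 6 2 3 4 8 9 5 1 / 2 5 6 7 3 9 1 8 4 / 8 3 9 1 6 4 5 2 7 / 1 7 4 8 2 5 6 3 9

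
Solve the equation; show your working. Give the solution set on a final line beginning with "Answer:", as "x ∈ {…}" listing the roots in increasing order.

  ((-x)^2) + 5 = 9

Step 1. [((-x)^2) + 5 = 9] subtract 5: x sits inside (… + 5). So sub: (-x)^2 = 4.
Step 2. [(-x)^2 = 4] √ both sides: 4 ≥ 0 gives two branches, so sqrt: -x = 2 or -2.
Step 3. [-x = 2 or -2] LHS negated; negate both sides. So neg: x = -2 or 2.

Answer: x ∈ {-2, 2}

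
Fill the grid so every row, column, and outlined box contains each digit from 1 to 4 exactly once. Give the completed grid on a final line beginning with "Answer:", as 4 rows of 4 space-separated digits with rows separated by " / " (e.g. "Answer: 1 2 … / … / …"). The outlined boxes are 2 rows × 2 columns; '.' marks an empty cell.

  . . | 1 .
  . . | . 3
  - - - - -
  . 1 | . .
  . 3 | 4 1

Step 1. [r2c3∈{2}] r2c3 has the single candidate 2 ⇒ r2c3=2.
Step 2. [r2c2∈{4}] r2c2's peers cover all but 4. So r2c2=4.
Step 3. [r4c1∈{2}] only 2 remains possible at r4c1. So r4c1=2.
Step 4. [r1c2∈{2}] r1c2 is down to just 2, so r1c2=2.
Step 5. [r1c4∈{4}] r1c4's peers cover all but 4, so r1c4=4.
Step 6. [r3c3∈{3}] only 3 remains possible at r3c3. So r3c3=3.
Step 7. [r3c1∈{4}] r3c1 is down to just 4 ⇒ r3c1=4.
Step 8. [r3c4∈{2}] r3c4's peers cover all but 2, so r3c4=2.
Step 9. [r2c1∈{1}] r2c1 has the single candidate 1. So r2c1=1.
Step 10. [r1c1∈{3}] r1c1's peers cover all but 3, so r1c1=3.

Answer: 3 2 1 4 / 1 4 2 3 / 4 1 3 2 / 2 3 4 1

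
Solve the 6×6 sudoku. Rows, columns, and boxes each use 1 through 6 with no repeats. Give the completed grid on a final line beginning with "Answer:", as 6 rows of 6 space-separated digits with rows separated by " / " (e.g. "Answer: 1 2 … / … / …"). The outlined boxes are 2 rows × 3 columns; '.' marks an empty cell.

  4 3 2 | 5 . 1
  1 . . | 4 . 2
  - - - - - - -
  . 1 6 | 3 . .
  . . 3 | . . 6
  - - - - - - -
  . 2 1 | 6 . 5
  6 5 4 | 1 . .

Step 1. [r4c4∈{2}] r4c4 is down to just 2, so r4c4=2.
Step 2. [r2c5∈{3,6}] in row 2, 3 fits only at r2c5, so r2c5=3.
Step 3. [r4c1∈{5}] r4c1 is down to just 5 ⇒ r4c1=5.
Step 4. [r5c5∈{4}] r5c5's peers cover all but 4 ⇒ r5c5=4.
Step 5. [r3c5∈{5}] r3c5 is down to just 5, so r3c5=5.
Step 6. [r3c1∈{2}] r3c1 has the single candidate 2. So r3c1=2.
Step 7. [r2c2∈{6}] r2c2's peers cover all but 6, so r2c2=6.
Step 8. [r4c5∈{1}] r4c5 is down to just 1. So r4c5=1.
Step 9. [r6c5∈{2}] r6c5 is down to just 2, so r6c5=2.
Step 10. [r1c5∈{6}] r1c5 has the single candidate 6, so r1c5=6.
Step 11. [r2c3∈{5}] r2c3's peers cover all but 5 ⇒ r2c3=5.
Step 12. [r5c1∈{3}] only 3 remains possible at r5c1, so r5c1=3.
Step 13. [r3c6∈{4}] r3c6 has the single candidate 4, so r3c6=4.
Step 14. [r4c2∈{4}] r4c2's peers cover all but 4, so r4c2=4.
Step 15. [r6c6∈{3}] only 3 remains possible at r6c6. So r6c6=3.

Answer: 4 3 2 5 6 1 / 1 6 5 4 3 2 / 2 1 6 3 5 4 / 5 4 3 2 1 6 / 3 2 1 6 4 5 / 6 5 4 1 2 3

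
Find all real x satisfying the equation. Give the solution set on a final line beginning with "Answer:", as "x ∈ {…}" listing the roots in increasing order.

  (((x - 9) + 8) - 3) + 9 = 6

Step 1. [(((x - 9) + 8) - 3) + 9 = 6] +9 is outermost — subtract 9 both sides. So sub: ((x - 9) + 8) - 3 = -3.
Step 2. [((x - 9) + 8) - 3 = -3] add 3: x sits inside (… - 3) ⇒ sub: (x - 9) + 8 = 0.
Step 3. [(x - 9) + 8 = 0] the outer +8 inverts by subtracting 8, so sub: x - 9 = -8.
Step 4. [x - 9 = -8] the outer -9 inverts by adding 9. So sub: x = 1.

Answer: x ∈ {1}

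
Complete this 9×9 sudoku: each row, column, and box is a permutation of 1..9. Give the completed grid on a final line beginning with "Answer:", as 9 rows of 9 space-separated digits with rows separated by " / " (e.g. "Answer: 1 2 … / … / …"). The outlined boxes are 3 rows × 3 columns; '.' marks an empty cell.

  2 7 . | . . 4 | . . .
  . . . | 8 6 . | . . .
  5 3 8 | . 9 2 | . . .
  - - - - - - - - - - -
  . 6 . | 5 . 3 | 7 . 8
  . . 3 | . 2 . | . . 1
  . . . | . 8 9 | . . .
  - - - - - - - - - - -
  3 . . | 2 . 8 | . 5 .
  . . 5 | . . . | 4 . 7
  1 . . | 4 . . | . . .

Step 1. [r8c1∈{6,8,9}] in col 1, 6 fits only at r8c1 ⇒ r8c1=6.
Step 2. [r9c6∈{5,6,7}] box 8 places 6 nowhere but r9c6, so r9c6=6.
Step 3. [r2c6∈{1,5,7}] across col 6, 5 lands solely at r2c6. So r2c6=5.
Step 4. [r2c8∈{1,2,3,4,7,9}] 7 has one home in row 2: r2c8. So r2c8=7.
Step 5. [r1c3∈{1,6,9}] col 3 places 6 nowhere but r1c3. So r1c3=6.
Step 6. [r5c1∈{4,7,8,9}] r5c1 is the only open cell in col 1 admitting 8 ⇒ r5c1=8.
Step 7. [r4c5∈{1,4}] col 5 places 4 nowhere but r4c5 ⇒ r4c5=4.
Step 8. [r6c4∈{1,6,7}] in box 5, 1 fits only at r6c4 ⇒ r6c4=1.
Step 9. [r1c4∈{3}] r1c4 has the single candidate 3. So r1c4=3.
Step 10. [r4c1∈{9}] only 9 remains possible at r4c1. So r4c1=9.
Step 11. [r4c8∈{2}] nothing but 2 survives at r4c8. So r4c8=2.
Step 12. [r8c2∈{2,8,9}] in row 8, 2 fits only at r8c2, so r8c2=2.
Step 13. [r8c8∈{1,3,8,9}] in row 8, 8 fits only at r8c8. So r8c8=8.
Step 14. [r7c7∈{1,6,9}] 1 has one home in box 9: r7c7, so r7c7=1.
Step 15. [r2c1∈{4}] r2c1's peers cover all but 4 ⇒ r2c1=4.
Step 16. [r3c7∈{6}] r3c7 is down to just 6, so r3c7=6.
Step 17. [r1c5∈{1}] r1c5 is down to just 1, so r1c5=1.
Step 18. [r1c8∈{9}] nothing but 9 survives at r1c8, so r1c8=9.
Step 19. [r9c8∈{3}] r9c8 has the single candidate 3. So r9c8=3.
Step 20. [r7c5∈{7}] r7c5's peers cover all but 7. So r7c5=7.
Step 21. [r5c7∈{5,9}] across row 5, 9 lands solely at r5c7. So r5c7=9.
Step 22. [r7c9∈{6,9}] in row 7, 6 fits only at r7c9 ⇒ r7c9=6.
Step 23. [r9c9∈{2,9}] col 9 places 9 nowhere but r9c9, so r9c9=9.
Step 24. [r2c9∈{2,3}] r2c9 is the only open cell in col 9 admitting 2 ⇒ r2c9=2.
Step 25. [r6c9∈{3,4,5}] in col 9, 3 fits only at r6c9, so r6c9=3.
Step 26. [r5c4∈{6,7}] across col 4, 6 lands solely at r5c4. So r5c4=6.
Step 27. [r5c8∈{4}] r5c8's peers cover all but 4, so r5c8=4.
Step 28. [r2c2∈{1,9}] r2c2 is the only open cell in col 2 admitting 1, so r2c2=1.
Step 29. [r6c3∈{2,4,7}] row 6 places 2 nowhere but r6c3 ⇒ r6c3=2.
Step 30. [r7c2∈{4,9}] col 2 places 9 nowhere but r7c2. So r7c2=9.
Step 31. [r6c7∈{5}] only 5 remains possible at r6c7. So r6c7=5.
Step 32. [r5c6∈{7}] only 7 remains possible at r5c6. So r5c6=7.
Step 33. [r6c1∈{7}] only 7 remains possible at r6c1. So r6c1=7.
Step 34. [r8c6∈{1}] only 1 remains possible at r8c6, so r8c6=1.
Step 35. [r6c8∈{6}] nothing but 6 survives at r6c8. So r6c8=6.
Step 36. [r4c3∈{1}] r4c3 has the single candidate 1. So r4c3=1.
Step 37. [r6c2∈{4}] r6c2 is down to just 4 ⇒ r6c2=4.
Step 38. [r1c9∈{5}] r1c9's peers cover all but 5 ⇒ r1c9=5.
Step 39. [r1c7∈{8}] r1c7 is down to just 8 ⇒ r1c7=8.
Step 40. [r9c5∈{5}] nothing but 5 survives at r9c5 ⇒ r9c5=5.
Step 41. [r3c4∈{7}] nothing but 7 survives at r3c4 ⇒ r3c4=7.
Step 42. [r5c2∈{5}] r5c2's peers cover all but 5 ⇒ r5c2=5.
Step 43. [r7c3∈{4}] r7c3's peers cover all but 4, so r7c3=4.
Step 44. [r9c7∈{2}] r9c7 has the single candidate 2, so r9c7=2.
Step 45. [r8c5∈{3}] r8c5's peers cover all but 3, so r8c5=3.
Step 46. [r2c7∈{3}] r2c7 has the single candidate 3, so r2c7=3.
Step 47. [r3c9∈{4}] r3c9 has the single candidate 4. So r3c9=4.
Step 48. [r9c2∈{8}] nothing but 8 survives at r9c2 ⇒ r9c2=8.
Step 49. [r3c8∈{1}] r3c8's peers cover all but 1 ⇒ r3c8=1.
Step 50. [r9c3∈{7}] r9c3 is down to just 7, so r9c3=7.
Step 51. [r2c3∈{9}] nothing but 9 survives at r2c3 ⇒ r2c3=9.
Step 52. [r8c4∈{9}] nothing but 9 survives at r8c4 ⇒ r8c4=9.

Answer: 2 7 6 3 1 4 8 9 5 / 4 1 9 8 6 5 3 7 2 / 5 3 8 7 9 2 6 1 4 / 9 6 1 5 4 3 7 2 8 / 8 5 3 6 2 7 9 4 1 / 7 4 2 1 8 9 5 6 3 / 3 9 4 2 7 8 1 5 6 / 6 2 5 9 3 1 4 8 7 / 1 8 7 4 5 6 2 3 9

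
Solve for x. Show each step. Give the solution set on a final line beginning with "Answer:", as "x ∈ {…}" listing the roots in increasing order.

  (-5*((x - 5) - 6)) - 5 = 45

Step 1. [(-5*((x - 5) - 6)) - 5 = 45] common factor -5 (LHS and 45) — divide through. So factor: ((x - 5) - 6) + 1 = -9.
Step 2. [((x - 5) - 6) + 1 = -9] the outer +1 inverts by subtracting 1 ⇒ sub: (x - 5) - 6 = -10.
Step 3. [(x - 5) - 6 = -10] the outer -6 inverts by adding 6, so sub: x - 5 = -4.
Step 4. [x - 5 = -4] peel the -5: add 5 from each side. So sub: x = 1.

Answer: x ∈ {1}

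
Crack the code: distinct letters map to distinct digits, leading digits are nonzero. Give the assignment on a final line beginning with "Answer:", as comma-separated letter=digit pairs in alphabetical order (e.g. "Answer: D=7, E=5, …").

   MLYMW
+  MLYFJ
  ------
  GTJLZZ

Step 1. [col 1: W + J ≡ Z (mod 10)] several values work for Z in column 1 (W + J ≡ Z (mod 10), carry-in 0); try Z=9 ⇒ Z=9.
Step 2. [G] adding two 5-digit numbers gives at most 5+1 digits, and here it does — G is that final carry and must be 1, so G=1.
Step 3. [col 1: W + J ≡ Z (mod 10)] several values work for J in column 1 (W + J ≡ Z (mod 10), carry-in 0); try J=6. So J=6.
Step 4. [col 1: W + J ≡ Z (mod 10)] column 1 reads W+J+carry(0)=Z with J=6, Z=9; with digits 1,6,9 already taken and all letters distinct, the only value for W is 3, so W=3.
Step 5. [col 2: M + F ≡ Z (mod 10)] column 2 (M + F ≡ Z (mod 10), carry-in 0) doesn't pin F yet; pick F=2 and continue ⇒ F=2.
Step 6. [col 2: M + F ≡ Z (mod 10)] column 2 reads M+F+carry(0)=Z with F=2, Z=9; with digits 1,2,3,6,9 already taken and all letters distinct, the only value for M is 7. So M=7.
Step 7. [col 3: Y + Y ≡ L (mod 10)] Y=4 is one option consistent with column 3 (Y + Y ≡ L (mod 10), carry-in 0) — take it. So Y=4.
Step 8. [col 3: Y + Y ≡ L (mod 10)] from column 3 (Y=4, carry-in 0, digits 1,2,3,4,6,7,9 already taken and all letters distinct): L must equal 8, so L=8.
Step 9. [col 5: M + M ≡ T (mod 10)] from column 5 (M=7, carry-in 1, digits 1,2,3,4,6,7,8,9 already taken and all letters distinct): T must equal 5. So T=5.

Answer: F=2, G=1, J=6, L=8, M=7, T=5, W=3, Y=4, Z=9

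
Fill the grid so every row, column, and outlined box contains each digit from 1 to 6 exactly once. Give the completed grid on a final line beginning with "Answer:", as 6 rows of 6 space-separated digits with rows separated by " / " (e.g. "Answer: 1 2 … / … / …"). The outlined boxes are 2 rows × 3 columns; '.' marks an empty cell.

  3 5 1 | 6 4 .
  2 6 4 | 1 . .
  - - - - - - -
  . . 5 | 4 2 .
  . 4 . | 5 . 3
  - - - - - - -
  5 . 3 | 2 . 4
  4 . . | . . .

Step 1. [r5c5∈{1,6}] row 5 places 6 nowhere but r5c5, so r5c5=6.
Step 2. [r4c5∈{1}] r4c5 has the single candidate 1. So r4c5=1.
Step 3. [r6c6∈{1,5}] col 6 places 1 nowhere but r6c6, so r6c6=1.
Step 4. [r4c1∈{6}] r4c1 is down to just 6. So r4c1=6.
Step 5. [r6c5∈{3,5}] across row 6, 5 lands solely at r6c5 ⇒ r6c5=5.
Step 6. [r5c2∈{1}] nothing but 1 survives at r5c2. So r5c2=1.
Step 7. [r6c3∈{2,6}] r6c3 is the only open cell in row 6 admitting 6. So r6c3=6.
Step 8. [r2c6∈{5}] r2c6 has the single candidate 5. So r2c6=5.
Step 9. [r6c4∈{3}] r6c4 is down to just 3, so r6c4=3.
Step 10. [r2c5∈{3}] r2c5 is down to just 3, so r2c5=3.
Step 11. [r3c1∈{1}] nothing but 1 survives at r3c1, so r3c1=1.
Step 12. [r3c2∈{3}] r3c2 has the single candidate 3. So r3c2=3.
Step 13. [r1c6∈{2}] only 2 remains possible at r1c6, so r1c6=2.
Step 14. [r3c6∈{6}] only 6 remains possible at r3c6, so r3c6=6.
Step 15. [r6c2∈{2}] r6c2 is down to just 2 ⇒ r6c2=2.
Step 16. [r4c3∈{2}] r4c3 has the single candidate 2, so r4c3=2.

Answer: 3 5 1 6 4 2 / 2 6 4 1 3 5 / 1 3 5 4 2 6 / 6 4 2 5 1 3 / 5 1 3 2 6 4 / 4 2 6 3 5 1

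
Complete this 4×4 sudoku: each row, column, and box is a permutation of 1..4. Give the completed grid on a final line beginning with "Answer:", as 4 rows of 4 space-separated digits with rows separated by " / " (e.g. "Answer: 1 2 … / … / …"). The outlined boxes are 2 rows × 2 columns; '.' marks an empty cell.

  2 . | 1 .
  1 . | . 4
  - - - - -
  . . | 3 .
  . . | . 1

Step 1. [r4c3∈{2,4}] r4c3 is the only open cell in col 3 admitting 4 ⇒ r4c3=4.
Step 2. [r1c2∈{3,4}] 4 has one home in row 1: r1c2 ⇒ r1c2=4.
Step 3. [r4c2∈{2,3}] in row 4, 2 fits only at r4c2. So r4c2=2.
Step 4. [r2c2∈{3}] r2c2 is down to just 3 ⇒ r2c2=3.
Step 5. [r1c4∈{3}] r1c4's peers cover all but 3. So r1c4=3.
Step 6. [r2c3∈{2}] r2c3 is down to just 2. So r2c3=2.
Step 7. [r3c2∈{1}] r3c2 has the single candidate 1 ⇒ r3c2=1.
Step 8. [r3c1∈{4}] r3c1 is down to just 4. So r3c1=4.
Step 9. [r3c4∈{2}] r3c4 has the single candidate 2, so r3c4=2.
Step 10. [r4c1∈{3}] r4c1 is down to just 3. So r4c1=3.

Answer: 2 4 1 3 / 1 3 2 4 / 4 1 3 2 / 3 2 4 1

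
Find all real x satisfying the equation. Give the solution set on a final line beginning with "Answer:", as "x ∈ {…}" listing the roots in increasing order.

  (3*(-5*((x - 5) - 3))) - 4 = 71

Step 1. [(3*(-5*((x - 5) - 3))) - 4 = 71] peel the -4: add 4 from each side, so sub: 3*(-5*((x - 5) - 3)) = 75.
Step 2. [3*(-5*((x - 5) - 3)) = 75] LHS = 3·(…); ÷3 both sides. So div: -5*((x - 5) - 3) = 25.
Step 3. [-5*((x - 5) - 3) = 25] leading coefficient -5: divide by -5. So div: (x - 5) - 3 = -5.
Step 4. [(x - 5) - 3 = -5] 3 comes off first (add 3), so sub: x - 5 = -2.
Step 5. [x - 5 = -2] 5 comes off first (add 5). So sub: x = 3.

Answer: x ∈ {3}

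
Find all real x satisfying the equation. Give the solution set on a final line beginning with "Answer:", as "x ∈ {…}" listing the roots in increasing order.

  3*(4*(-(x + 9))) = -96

Step 1. [3*(4*(-(x + 9))) = -96] 3·(inner) — divide through by 3. So div: 4*(-(x + 9)) = -32.
Step 2. [4*(-(x + 9)) = -32] divide by the outer 4, so div: -(x + 9) = -8.
Step 3. [-(x + 9) = -8] leading − — multiply by −1 ⇒ neg: x + 9 = 8.
Step 4. [x + 9 = 8] the outer +9 inverts by subtracting 9 ⇒ sub: x = -1.

Answer: x ∈ {-1}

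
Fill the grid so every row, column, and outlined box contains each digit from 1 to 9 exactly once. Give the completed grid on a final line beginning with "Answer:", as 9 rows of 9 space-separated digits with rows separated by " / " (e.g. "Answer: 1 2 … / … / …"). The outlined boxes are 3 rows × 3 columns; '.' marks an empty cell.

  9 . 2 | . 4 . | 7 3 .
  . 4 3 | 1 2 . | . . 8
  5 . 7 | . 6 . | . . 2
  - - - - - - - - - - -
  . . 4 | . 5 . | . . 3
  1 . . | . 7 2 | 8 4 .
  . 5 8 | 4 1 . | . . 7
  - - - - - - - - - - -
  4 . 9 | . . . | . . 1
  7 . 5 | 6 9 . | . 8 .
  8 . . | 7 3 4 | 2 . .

Step 1. [r5c3∈{6}] r5c3 has the single candidate 6. So r5c3=6.
Step 2. [r1c2∈{1,6,8}] row 1 places 1 nowhere but r1c2 ⇒ r1c2=1.
Step 3. [r1c9∈{5,6}] across row 1, 6 lands solely at r1c9. So r1c9=6.
Step 4. [r4c1∈{2}] only 2 remains possible at r4c1 ⇒ r4c1=2.
Step 5. [r3c7∈{1,4,9}] r3c7 is the only open cell in row 3 admitting 4, so r3c7=4.
Step 6. [r7c4∈{2,5,8}] r7c4 is the only open cell in col 4 admitting 2, so r7c4=2.
Step 7. [r7c6∈{5,8}] across box 8, 5 lands solely at r7c6 ⇒ r7c6=5.
Step 8. [r1c6∈{8}] r1c6 is down to just 8. So r1c6=8.
Step 9. [r4c7∈{1,6,9}] across col 7, 1 lands solely at r4c7 ⇒ r4c7=1.
Step 10. [r2c7∈{5,9}] r2c7 is the only open cell in col 7 admitting 5 ⇒ r2c7=5.
Step 11. [r2c8∈{9}] nothing but 9 survives at r2c8, so r2c8=9.
Step 12. [r4c8∈{6}] r4c8 is down to just 6, so r4c8=6.
Step 13. [r4c6∈{9}] r4c6 is down to just 9 ⇒ r4c6=9.
Step 14. [r5c4∈{3}] r5c4 is down to just 3, so r5c4=3.
Step 15. [r8c7∈{3}] nothing but 3 survives at r8c7 ⇒ r8c7=3.
Step 16. [r9c9∈{5,9}] in row 9, 9 fits only at r9c9 ⇒ r9c9=9.
Step 17. [r9c2∈{6}] r9c2's peers cover all but 6 ⇒ r9c2=6.
Step 18. [r9c3∈{1}] only 1 remains possible at r9c3, so r9c3=1.
Step 19. [r7c8∈{7}] nothing but 7 survives at r7c8. So r7c8=7.
Step 20. [r3c2∈{8}] r3c2 is down to just 8. So r3c2=8.
Step 21. [r6c7∈{9}] nothing but 9 survives at r6c7. So r6c7=9.
Step 22. [r2c1∈{6}] r2c1 has the single candidate 6 ⇒ r2c1=6.
Step 23. [r9c8∈{5}] nothing but 5 survives at r9c8. So r9c8=5.
Step 24. [r6c6∈{6}] r6c6 is down to just 6. So r6c6=6.
Step 25. [r6c1∈{3}] only 3 remains possible at r6c1, so r6c1=3.
Step 26. [r1c4∈{5}] only 5 remains possible at r1c4 ⇒ r1c4=5.
Step 27. [r8c2∈{2}] r8c2 has the single candidate 2, so r8c2=2.
Step 28. [r5c9∈{5}] r5c9's peers cover all but 5, so r5c9=5.
Step 29. [r2c6∈{7}] r2c6's peers cover all but 7, so r2c6=7.
Step 30. [r8c9∈{4}] only 4 remains possible at r8c9, so r8c9=4.
Step 31. [r7c5∈{8}] r7c5's peers cover all but 8 ⇒ r7c5=8.
Step 32. [r6c8∈{2}] r6c8 has the single candidate 2, so r6c8=2.
Step 33. [r5c2∈{9}] r5c2's peers cover all but 9, so r5c2=9.
Step 34. [r8c6∈{1}] nothing but 1 survives at r8c6. So r8c6=1.
Step 35. [r7c7∈{6}] only 6 remains possible at r7c7 ⇒ r7c7=6.
Step 36. [r4c4∈{8}] r4c4's peers cover all but 8, so r4c4=8.
Step 37. [r4c2∈{7}] r4c2's peers cover all but 7 ⇒ r4c2=7.
Step 38. [r3c4∈{9}] nothing but 9 survives at r3c4 ⇒ r3c4=9.
Step 39. [r7c2∈{3}] only 3 remains possible at r7c2, so r7c2=3.
Step 40. [r3c6∈{3}] only 3 remains possible at r3c6, so r3c6=3.
Step 41. [r3c8∈{1}] only 1 remains possible at r3c8 ⇒ r3c8=1.

Answer: 9 1 2 5 4 8 7 3 6 / 6 4 3 1 2 7 5 9 8 / 5 8 7 9 6 3 4 1 2 / 2 7 4 8 5 9 1 6 3 / 1 9 6 3 7 2 8 4 5 / 3 5 8 4 1 6 9 2 7 / 4 3 9 2 8 5 6 7 1 / 7 2 5 6 9 1 3 8 4 / 8 6 1 7 3 4 2 5 9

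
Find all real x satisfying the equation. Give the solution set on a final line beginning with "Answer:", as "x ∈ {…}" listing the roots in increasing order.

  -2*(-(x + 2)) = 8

Step 1. [-2*(-(x + 2)) = 8] -2 out front; divide by -2 ⇒ div: -(x + 2) = -4.
Step 2. [-(x + 2) = -4] leading − — multiply by −1. So neg: x + 2 = 4.
Step 3. [x + 2 = 4] +2 is outermost — subtract 2 both sides. So sub: x = 2.

Answer: x ∈ {2}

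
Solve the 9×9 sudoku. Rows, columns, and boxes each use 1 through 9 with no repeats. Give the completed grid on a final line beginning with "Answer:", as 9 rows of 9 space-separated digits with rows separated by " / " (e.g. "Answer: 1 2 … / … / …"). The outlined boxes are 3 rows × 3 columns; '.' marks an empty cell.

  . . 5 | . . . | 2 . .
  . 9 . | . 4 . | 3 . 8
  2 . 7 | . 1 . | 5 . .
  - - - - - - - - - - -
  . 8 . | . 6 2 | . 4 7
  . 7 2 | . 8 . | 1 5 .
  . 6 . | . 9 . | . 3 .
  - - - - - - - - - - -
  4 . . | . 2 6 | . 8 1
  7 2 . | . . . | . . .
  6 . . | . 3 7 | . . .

Step 1. [r4c7∈{9}] r4c7 has the single candidate 9. So r4c7=9.
Step 2. [r2c1∈{1}] r2c1 is down to just 1. So r2c1=1.
Step 3. [r8c5∈{5}] r8c5 has the single candidate 5. So r8c5=5.
Step 4. [r7c4∈{9}] r7c4 has the single candidate 9 ⇒ r7c4=9.
Step 5. [r6c4∈{1,4,5,7}] row 6 places 7 nowhere but r6c4. So r6c4=7.
Step 6. [r9c2∈{1,5}] across col 2, 1 lands solely at r9c2 ⇒ r9c2=1.
Step 7. [r8c9∈{3,4,6,9}] 3 has one home in col 9: r8c9 ⇒ r8c9=3.
Step 8. [r1c8∈{1,6,7,9}] across row 1, 1 lands solely at r1c8 ⇒ r1c8=1.
Step 9. [r1c1∈{3,8}] in col 1, 8 fits only at r1c1. So r1c1=8.
Step 10. [r9c7∈{4}] r9c7 is down to just 4 ⇒ r9c7=4.
Step 11. [r9c4∈{8}] only 8 remains possible at r9c4 ⇒ r9c4=8.
Step 12. [r9c3∈{9}] r9c3 is down to just 9. So r9c3=9.
Step 13. [r6c3∈{1,4}] across col 3, 4 lands solely at r6c3, so r6c3=4.
Step 14. [r6c6∈{1,5}] in row 6, 1 fits only at r6c6. So r6c6=1.
Step 15. [r4c4∈{3,5}] 5 has one home in box 5: r4c4. So r4c4=5.
Step 16. [r4c1∈{3}] r4c1 has the single candidate 3 ⇒ r4c1=3.
Step 17. [r5c9∈{6}] r5c9 has the single candidate 6, so r5c9=6.
Step 18. [r1c4∈{3,6}] in row 1, 6 fits only at r1c4. So r1c4=6.
Step 19. [r3c4∈{3}] only 3 remains possible at r3c4 ⇒ r3c4=3.
Step 20. [r3c8∈{6,9}] r3c8 is the only open cell in row 3 admitting 6. So r3c8=6.
Step 21. [r1c2∈{3,4}] r1c2 is the only open cell in row 1 admitting 3. So r1c2=3.
Step 22. [r1c9∈{4,9}] across row 1, 4 lands solely at r1c9. So r1c9=4.
Step 23. [r8c6∈{4}] r8c6 has the single candidate 4, so r8c6=4.
Step 24. [r9c9∈{2,5}] 5 has one home in row 9: r9c9, so r9c9=5.
Step 25. [r3c6∈{8,9}] in row 3, 8 fits only at r3c6 ⇒ r3c6=8.
Step 26. [r7c7∈{7}] only 7 remains possible at r7c7. So r7c7=7.
Step 27. [r8c7∈{6}] r8c7's peers cover all but 6. So r8c7=6.
Step 28. [r2c4∈{2}] r2c4's peers cover all but 2 ⇒ r2c4=2.
Step 29. [r3c9∈{9}] r3c9 has the single candidate 9, so r3c9=9.
Step 30. [r8c3∈{8}] only 8 remains possible at r8c3. So r8c3=8.
Step 31. [r2c8∈{7}] r2c8 is down to just 7 ⇒ r2c8=7.
Step 32. [r7c2∈{5}] nothing but 5 survives at r7c2 ⇒ r7c2=5.
Step 33. [r3c2∈{4}] r3c2 has the single candidate 4. So r3c2=4.
Step 34. [r1c6∈{9}] only 9 remains possible at r1c6, so r1c6=9.
Step 35. [r7c3∈{3}] nothing but 3 survives at r7c3 ⇒ r7c3=3.
Step 36. [r8c8∈{9}] only 9 remains possible at r8c8. So r8c8=9.
Step 37. [r9c8∈{2}] only 2 remains possible at r9c8 ⇒ r9c8=2.
Step 38. [r5c4∈{4}] r5c4 has the single candidate 4, so r5c4=4.
Step 39. [r2c3∈{6}] r2c3's peers cover all but 6, so r2c3=6.
Step 40. [r4c3∈{1}] only 1 remains possible at r4c3. So r4c3=1.
Step 41. [r2c6∈{5}] nothing but 5 survives at r2c6, so r2c6=5.
Step 42. [r8c4∈{1}] r8c4 has the single candidate 1 ⇒ r8c4=1.
Step 43. [r6c1∈{5}] only 5 remains possible at r6c1 ⇒ r6c1=5.
Step 44. [r6c9∈{2}] r6c9 is down to just 2, so r6c9=2.
Step 45. [r5c1∈{9}] r5c1 has the single candidate 9, so r5c1=9.
Step 46. [r5c6∈{3}] r5c6's peers cover all but 3, so r5c6=3.
Step 47. [r1c5∈{7}] nothing but 7 survives at r1c5, so r1c5=7.
Step 48. [r6c7∈{8}] r6c7 is down to just 8 ⇒ r6c7=8.

Answer: 8 3 5 6 7 9 2 1 4 / 1 9 6 2 4 5 3 7 8 / 2 4 7 3 1 8 5 6 9 / 3 8 1 5 6 2 9 4 7 / 9 7 2 4 8 3 1 5 6 / 5 6 4 7 9 1 8 3 2 / 4 5 3 9 2 6 7 8 1 / 7 2 8 1 5 4 6 9 3 / 6 1 9 8 3 7 4 2 5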